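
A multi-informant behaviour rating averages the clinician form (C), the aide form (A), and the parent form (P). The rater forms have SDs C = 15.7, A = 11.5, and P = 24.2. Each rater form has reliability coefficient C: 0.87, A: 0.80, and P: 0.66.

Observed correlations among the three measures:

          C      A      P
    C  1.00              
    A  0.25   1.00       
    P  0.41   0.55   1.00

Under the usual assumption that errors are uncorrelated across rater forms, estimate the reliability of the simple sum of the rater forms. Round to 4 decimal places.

Var(C+A+P) = 15.7² + 11.5² + 24.2² + 2·[15.7·11.5·0.25 + 15.7·24.2·0.41 + 11.5·24.2·0.55] = 964.38 + 707.956 = 1672.34.
Under uncorrelated errors the observed covariances equal the true-score covariances, so only the own-variance terms attenuate.
True-score variance = [15.7²·0.87 + 11.5²·0.80 + 24.2²·0.66] + 707.956 = 706.769 + 707.956 = 1414.72.
Reliability = 1414.72 / 1672.34 = 0.8460.

0.8460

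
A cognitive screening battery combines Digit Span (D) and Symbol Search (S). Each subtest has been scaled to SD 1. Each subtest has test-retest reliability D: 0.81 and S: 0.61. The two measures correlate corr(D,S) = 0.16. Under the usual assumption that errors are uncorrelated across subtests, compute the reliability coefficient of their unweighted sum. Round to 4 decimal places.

Var(D+S) = 2 + 2·[0.16] = 2 + 0.32 = 2.32.
Under uncorrelated errors the observed covariances equal the true-score covariances, so only the own-variance terms attenuate.
True-score variance = [0.81 + 0.61] + 0.32 = 1.42 + 0.32 = 1.74.
Reliability = 1.74 / 2.32 = 0.7500.

0.7500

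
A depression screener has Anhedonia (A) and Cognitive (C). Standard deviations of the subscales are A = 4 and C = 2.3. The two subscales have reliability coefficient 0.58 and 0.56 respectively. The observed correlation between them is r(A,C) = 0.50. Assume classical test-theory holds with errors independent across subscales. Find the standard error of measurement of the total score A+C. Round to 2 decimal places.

Var(total) = 21.29 + 9.2 = 30.49.
True-score variance = 12.2424 + 9.2 = 21.4424, so reliability = 0.7033.
Error variance = 30.49 − 21.4424 = 9.0476; SEM = √9.0476 = 3.01.

3.01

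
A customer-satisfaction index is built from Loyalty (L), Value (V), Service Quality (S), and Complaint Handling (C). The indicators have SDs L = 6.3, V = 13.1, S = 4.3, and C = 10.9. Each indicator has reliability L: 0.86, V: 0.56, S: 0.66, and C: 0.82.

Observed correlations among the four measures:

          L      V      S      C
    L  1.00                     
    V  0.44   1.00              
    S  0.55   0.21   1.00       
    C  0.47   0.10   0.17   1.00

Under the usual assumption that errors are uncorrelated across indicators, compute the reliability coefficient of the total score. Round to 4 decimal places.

Var(L+V+S+C) = 6.3² + 13.1² + 4.3² + 10.9² + 2·[6.3·13.1·0.44 + 6.3·4.3·0.55 + 6.3·10.9·0.47 + 13.1·4.3·0.21 + 13.1·10.9·0.10 + 4.3·10.9·0.17] = 348.6 + 235.128 = 583.728.
Under uncorrelated errors the observed covariances equal the true-score covariances, so only the own-variance terms attenuate.
True-score variance = [6.3²·0.86 + 13.1²·0.56 + 4.3²·0.66 + 10.9²·0.82] + 235.128 = 239.863 + 235.128 = 474.99.
Reliability = 474.99 / 583.728 = 0.8137.

0.8137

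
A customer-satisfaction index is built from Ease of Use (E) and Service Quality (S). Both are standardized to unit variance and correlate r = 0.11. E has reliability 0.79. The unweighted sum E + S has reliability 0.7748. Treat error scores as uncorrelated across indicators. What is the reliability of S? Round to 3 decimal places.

Var(E+S) = 2 + 2·0.11 = 2.220.
True-score variance = ρ_E + ρ_S + 2·0.11, so 0.7748 = (0.79 + ρ_S + 0.22) / 2.220.
ρ_S = 0.7748·2.220 − 0.79 − 0.22 = 0.710.

0.710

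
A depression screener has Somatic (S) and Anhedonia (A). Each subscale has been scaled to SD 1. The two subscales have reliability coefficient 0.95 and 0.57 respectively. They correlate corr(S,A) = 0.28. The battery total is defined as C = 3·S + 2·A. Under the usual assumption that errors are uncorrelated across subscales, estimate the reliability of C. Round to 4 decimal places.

0.8674

Var(C) = 3² + 2² + 2·[6·0.28] = 13 + 3.36 = 16.36.
Under uncorrelated errors the observed covariances equal the true-score covariances, so only the own-variance terms attenuate.
True-score variance = [3²·0.95 + 2²·0.57] + 3.36 = 10.83 + 3.36 = 14.19.
Reliability = 14.19 / 16.36 = 0.8674.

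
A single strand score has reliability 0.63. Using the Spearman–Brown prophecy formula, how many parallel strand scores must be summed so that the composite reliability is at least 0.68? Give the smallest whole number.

k ≥ ρ*(1−ρ₁)/(ρ₁(1−ρ*)) = 0.68·0.37 / (0.63·0.32) = 1.248.
Smallest integer k = 2.

2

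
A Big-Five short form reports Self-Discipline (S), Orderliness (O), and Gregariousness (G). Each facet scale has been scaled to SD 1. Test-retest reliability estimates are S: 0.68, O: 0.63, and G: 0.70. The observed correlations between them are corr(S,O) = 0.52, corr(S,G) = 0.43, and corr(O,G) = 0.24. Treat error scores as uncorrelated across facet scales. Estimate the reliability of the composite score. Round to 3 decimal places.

0.816

Var(S+O+G) = 3 + 2·[0.52 + 0.43 + 0.24] = 3 + 2.38 = 5.38.
With uncorrelated errors the cross-covariances are all true-score covariance, so they carry over unchanged; only the diagonal terms shrink to ρᵢσᵢ².
True-score variance = [0.68 + 0.63 + 0.70] + 2.38 = 2.01 + 2.38 = 4.39.
Reliability = 4.39 / 5.38 = 0.816.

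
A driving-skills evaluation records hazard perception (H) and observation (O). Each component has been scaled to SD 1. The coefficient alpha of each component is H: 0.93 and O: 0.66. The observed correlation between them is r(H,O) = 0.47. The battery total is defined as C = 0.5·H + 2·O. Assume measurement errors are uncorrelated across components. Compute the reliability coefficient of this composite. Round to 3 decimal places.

0.735

Var(C) = 0.5² + 2² + 2·[0.47] = 4.25 + 0.94 = 5.19.
With uncorrelated errors the cross-covariances are all true-score covariance, so they carry over unchanged; only the diagonal terms shrink to ρᵢσᵢ².
True-score variance = [0.5²·0.93 + 2²·0.66] + 0.94 = 2.8725 + 0.94 = 3.8125.
Reliability = 3.8125 / 5.19 = 0.735.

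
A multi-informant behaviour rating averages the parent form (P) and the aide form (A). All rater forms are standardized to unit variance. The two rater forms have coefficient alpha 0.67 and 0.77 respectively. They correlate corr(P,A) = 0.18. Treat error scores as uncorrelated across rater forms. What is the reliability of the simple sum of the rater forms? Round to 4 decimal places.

0.7627

Var(P+A) = 2 + 2·[0.18] = 2 + 0.36 = 2.36.
Because errors are independent across components, Cov(Tᵢ,Tⱼ) = Cov(Xᵢ,Xⱼ); the off-diagonal part of the true-score variance is the same as above.
True-score variance = [0.67 + 0.77] + 0.36 = 1.44 + 0.36 = 1.8.
Reliability = 1.8 / 2.36 = 0.7627.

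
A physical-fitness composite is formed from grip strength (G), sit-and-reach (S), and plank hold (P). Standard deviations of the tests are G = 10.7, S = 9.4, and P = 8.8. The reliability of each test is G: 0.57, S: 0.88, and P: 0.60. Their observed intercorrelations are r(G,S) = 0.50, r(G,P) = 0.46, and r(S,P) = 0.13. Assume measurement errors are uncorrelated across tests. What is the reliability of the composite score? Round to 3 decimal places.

Var(G+S+P) = 10.7² + 9.4² + 8.8² + 2·[10.7·9.4·0.50 + 10.7·8.8·0.46 + 9.4·8.8·0.13] = 280.29 + 208.714 = 489.004.
Because errors are independent across components, Cov(Tᵢ,Tⱼ) = Cov(Xᵢ,Xⱼ); the off-diagonal part of the true-score variance is the same as above.
True-score variance = [10.7²·0.57 + 9.4²·0.88 + 8.8²·0.60] + 208.714 = 189.48 + 208.714 = 398.195.
Reliability = 398.195 / 489.004 = 0.814.

0.814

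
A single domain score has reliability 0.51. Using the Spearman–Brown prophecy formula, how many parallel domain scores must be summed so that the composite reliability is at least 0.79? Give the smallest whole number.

k ≥ ρ*(1−ρ₁)/(ρ₁(1−ρ*)) = 0.79·0.49 / (0.51·0.21) = 3.614.
Smallest integer k = 4.

4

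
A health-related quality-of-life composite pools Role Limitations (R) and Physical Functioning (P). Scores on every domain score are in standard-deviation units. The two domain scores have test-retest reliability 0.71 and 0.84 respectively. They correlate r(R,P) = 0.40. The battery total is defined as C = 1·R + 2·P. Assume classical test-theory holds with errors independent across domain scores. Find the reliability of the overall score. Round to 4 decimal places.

Var(C) = 1 + 2² + 2·[2·0.40] = 5 + 1.6 = 6.6.
Because errors are independent across components, Cov(Tᵢ,Tⱼ) = Cov(Xᵢ,Xⱼ); the off-diagonal part of the true-score variance is the same as above.
True-score variance = [0.71 + 2²·0.84] + 1.6 = 4.07 + 1.6 = 5.67.
Reliability = 5.67 / 6.6 = 0.8591.

0.8591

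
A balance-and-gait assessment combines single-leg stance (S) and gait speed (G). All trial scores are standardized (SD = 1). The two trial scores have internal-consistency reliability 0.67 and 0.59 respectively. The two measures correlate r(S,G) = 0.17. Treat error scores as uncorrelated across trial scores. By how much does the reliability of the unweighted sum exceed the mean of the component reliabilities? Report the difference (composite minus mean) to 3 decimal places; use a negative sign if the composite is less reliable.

Var(sum) = 2 + 0.34 = 2.34; true-score variance = 1.26 + 0.34 = 1.6; composite reliability = 0.6838.
Mean component reliability = 0.6300.
Difference = 0.6838 − 0.6300 = 0.054.

0.054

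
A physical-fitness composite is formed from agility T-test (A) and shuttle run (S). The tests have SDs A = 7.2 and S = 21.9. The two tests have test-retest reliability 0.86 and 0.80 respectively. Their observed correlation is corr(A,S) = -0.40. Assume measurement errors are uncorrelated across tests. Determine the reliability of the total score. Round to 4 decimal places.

Var(A+S) = 7.2² + 21.9² + 2·[7.2·21.9·(-0.40)] = 531.45 − 126.144 = 405.306.
Because errors are independent across components, Cov(Tᵢ,Tⱼ) = Cov(Xᵢ,Xⱼ); the off-diagonal part of the true-score variance is the same as above.
True-score variance = [7.2²·0.86 + 21.9²·0.80] − 126.144 = 428.27 − 126.144 = 302.126.
Reliability = 302.126 / 405.306 = 0.7454.

0.7454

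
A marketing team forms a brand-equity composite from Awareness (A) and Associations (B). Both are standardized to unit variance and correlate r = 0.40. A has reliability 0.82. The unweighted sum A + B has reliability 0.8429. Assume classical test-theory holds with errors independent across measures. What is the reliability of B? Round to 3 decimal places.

Var(A+B) = 2 + 2·0.40 = 2.800.
True-score variance = ρ_A + ρ_B + 2·0.40, so 0.8429 = (0.82 + ρ_B + 0.80) / 2.800.
ρ_B = 0.8429·2.800 − 0.82 − 0.80 = 0.740.

0.740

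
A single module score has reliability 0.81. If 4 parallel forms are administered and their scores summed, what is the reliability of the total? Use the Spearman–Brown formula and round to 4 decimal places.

ρ_k = kρ / (1 + (k−1)ρ) = 4·0.81 / (1 + 3·0.81) = 3.240 / 3.430 = 0.9446.

0.9446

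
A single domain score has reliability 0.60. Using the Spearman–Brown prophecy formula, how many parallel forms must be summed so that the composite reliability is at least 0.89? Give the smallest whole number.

k ≥ ρ*(1−ρ₁)/(ρ₁(1−ρ*)) = 0.89·0.40 / (0.60·0.11) = 5.394.
Smallest integer k = 6.

6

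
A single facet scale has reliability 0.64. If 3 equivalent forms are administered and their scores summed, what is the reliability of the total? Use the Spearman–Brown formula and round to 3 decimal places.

0.842

ρ_k = kρ / (1 + (k−1)ρ) = 3·0.64 / (1 + 2·0.64) = 1.920 / 2.280 = 0.842.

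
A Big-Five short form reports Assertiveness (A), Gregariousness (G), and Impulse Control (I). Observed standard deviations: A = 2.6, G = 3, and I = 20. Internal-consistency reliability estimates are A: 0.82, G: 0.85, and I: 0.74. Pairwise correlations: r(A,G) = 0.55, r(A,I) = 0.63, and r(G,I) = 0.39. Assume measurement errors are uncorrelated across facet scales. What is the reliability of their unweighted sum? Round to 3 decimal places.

0.801

Var(A+G+I) = 2.6² + 3² + 20² + 2·[2.6·3·0.55 + 2.6·20·0.63 + 3·20·0.39] = 415.76 + 120.9 = 536.66.
Because errors are independent across components, Cov(Tᵢ,Tⱼ) = Cov(Xᵢ,Xⱼ); the off-diagonal part of the true-score variance is the same as above.
True-score variance = [2.6²·0.82 + 3²·0.85 + 20²·0.74] + 120.9 = 309.193 + 120.9 = 430.093.
Reliability = 430.093 / 536.66 = 0.801.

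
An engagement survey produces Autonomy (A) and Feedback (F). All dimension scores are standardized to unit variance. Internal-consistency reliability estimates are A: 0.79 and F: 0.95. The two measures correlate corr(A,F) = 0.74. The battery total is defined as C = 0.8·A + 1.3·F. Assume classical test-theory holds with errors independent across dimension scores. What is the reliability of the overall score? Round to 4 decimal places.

0.9434

Var(C) = 0.8² + 1.3² + 2·[1.04·0.74] = 2.33 + 1.5392 = 3.8692.
With uncorrelated errors the cross-covariances are all true-score covariance, so they carry over unchanged; only the diagonal terms shrink to ρᵢσᵢ².
True-score variance = [0.8²·0.79 + 1.3²·0.95] + 1.5392 = 2.1111 + 1.5392 = 3.6503.
Reliability = 3.6503 / 3.8692 = 0.9434.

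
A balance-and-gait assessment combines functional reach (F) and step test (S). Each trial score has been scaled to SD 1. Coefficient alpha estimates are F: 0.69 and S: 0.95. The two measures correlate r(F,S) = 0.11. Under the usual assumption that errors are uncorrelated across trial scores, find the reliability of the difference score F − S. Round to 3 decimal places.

Var(F−S) = 1 + 1 − 2·0.11 = 2 − 0.22 = 1.78.
Because errors are independent across components, Cov(Tᵢ,Tⱼ) = Cov(Xᵢ,Xⱼ); the off-diagonal part of the true-score variance is the same as above.
True-score variance = [0.69 + 0.95] − 0.22 = 1.64 − 0.22 = 1.42.
Reliability = 1.42 / 1.78 = 0.798.

0.798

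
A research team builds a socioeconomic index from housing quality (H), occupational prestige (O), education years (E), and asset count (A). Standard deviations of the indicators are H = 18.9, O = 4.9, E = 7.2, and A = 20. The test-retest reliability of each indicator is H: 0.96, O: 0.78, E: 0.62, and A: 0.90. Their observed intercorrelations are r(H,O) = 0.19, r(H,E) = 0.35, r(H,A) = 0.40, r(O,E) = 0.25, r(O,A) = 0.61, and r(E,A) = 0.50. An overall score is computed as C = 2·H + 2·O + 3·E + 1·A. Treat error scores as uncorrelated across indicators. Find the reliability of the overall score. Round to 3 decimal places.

Var(C) = 2²·18.9² + 2²·4.9² + 3²·7.2² + 20² + 2·[4·18.9·4.9·0.19 + 6·18.9·7.2·0.35 + 2·18.9·20·0.40 + 6·4.9·7.2·0.25 + 2·4.9·20·0.61 + 3·7.2·20·0.50] = 2391.44 + 2094.06 = 4485.5.
Because errors are independent across components, Cov(Tᵢ,Tⱼ) = Cov(Xᵢ,Xⱼ); the off-diagonal part of the true-score variance is the same as above.
True-score variance = [2²·18.9²·0.96 + 2²·4.9²·0.78 + 3²·7.2²·0.62 + 20²·0.90] + 2094.06 = 2095.86 + 2094.06 = 4189.93.
Reliability = 4189.93 / 4485.5 = 0.934.

0.934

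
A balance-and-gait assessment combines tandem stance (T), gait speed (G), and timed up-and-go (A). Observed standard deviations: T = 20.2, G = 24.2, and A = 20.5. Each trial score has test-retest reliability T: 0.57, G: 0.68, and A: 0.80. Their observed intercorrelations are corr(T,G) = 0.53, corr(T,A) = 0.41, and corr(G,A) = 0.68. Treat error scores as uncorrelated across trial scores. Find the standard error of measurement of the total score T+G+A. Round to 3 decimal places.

Var(total) = 1413.93 + 1532.43 = 2946.36.
True-score variance = 967.018 + 1532.43 = 2499.45, so reliability = 0.8483.
Error variance = 2946.36 − 2499.45 = 446.912; SEM = √446.912 = 21.140.

21.140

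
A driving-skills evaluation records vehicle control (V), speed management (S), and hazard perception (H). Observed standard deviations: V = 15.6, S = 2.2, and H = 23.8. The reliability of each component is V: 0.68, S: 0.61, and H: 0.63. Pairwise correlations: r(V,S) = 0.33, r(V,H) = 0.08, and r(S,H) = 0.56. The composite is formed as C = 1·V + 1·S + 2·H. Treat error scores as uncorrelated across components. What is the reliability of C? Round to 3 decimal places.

Var(C) = 15.6² + 2.2² + 2²·23.8² + 2·[15.6·2.2·0.33 + 2·15.6·23.8·0.08 + 2·2.2·23.8·0.56] = 2513.96 + 258.747 = 2772.71.
Because errors are independent across components, Cov(Tᵢ,Tⱼ) = Cov(Xᵢ,Xⱼ); the off-diagonal part of the true-score variance is the same as above.
True-score variance = [15.6²·0.68 + 2.2²·0.61 + 2²·23.8²·0.63] + 258.747 = 1595.87 + 258.747 = 1854.61.
Reliability = 1854.61 / 2772.71 = 0.669.

0.669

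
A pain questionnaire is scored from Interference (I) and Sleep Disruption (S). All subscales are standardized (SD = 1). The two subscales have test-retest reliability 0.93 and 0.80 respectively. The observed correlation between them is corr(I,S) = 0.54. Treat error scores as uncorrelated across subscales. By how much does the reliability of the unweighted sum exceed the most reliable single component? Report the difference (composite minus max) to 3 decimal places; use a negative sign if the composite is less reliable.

-0.018

Var(sum) = 2 + 1.08 = 3.08; true-score variance = 1.73 + 1.08 = 2.81; composite reliability = 0.9123.
Max component reliability = 0.9300.
Difference = 0.9123 − 0.9300 = -0.018.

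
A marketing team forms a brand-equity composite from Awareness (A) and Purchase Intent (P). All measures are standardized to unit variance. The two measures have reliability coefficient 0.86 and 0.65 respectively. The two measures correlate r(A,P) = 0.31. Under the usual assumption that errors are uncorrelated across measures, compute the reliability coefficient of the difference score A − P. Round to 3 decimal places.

0.645

Var(A−P) = 1 + 1 − 2·0.31 = 2 − 0.62 = 1.38.
Because errors are independent across components, Cov(Tᵢ,Tⱼ) = Cov(Xᵢ,Xⱼ); the off-diagonal part of the true-score variance is the same as above.
True-score variance = [0.86 + 0.65] − 0.62 = 1.51 − 0.62 = 0.89.
Reliability = 0.89 / 1.38 = 0.645.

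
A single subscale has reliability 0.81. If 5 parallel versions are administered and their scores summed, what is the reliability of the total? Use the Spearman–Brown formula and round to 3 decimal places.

ρ_k = kρ / (1 + (k−1)ρ) = 5·0.81 / (1 + 4·0.81) = 4.050 / 4.240 = 0.955.

0.955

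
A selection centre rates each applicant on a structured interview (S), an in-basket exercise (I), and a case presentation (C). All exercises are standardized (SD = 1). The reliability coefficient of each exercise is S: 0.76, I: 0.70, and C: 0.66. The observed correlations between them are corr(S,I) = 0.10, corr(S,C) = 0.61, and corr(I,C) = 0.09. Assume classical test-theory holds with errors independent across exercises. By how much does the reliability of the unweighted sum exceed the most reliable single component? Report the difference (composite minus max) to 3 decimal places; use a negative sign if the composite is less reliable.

Var(sum) = 3 + 1.6 = 4.6; true-score variance = 2.12 + 1.6 = 3.72; composite reliability = 0.8087.
Max component reliability = 0.7600.
Difference = 0.8087 − 0.7600 = 0.049.

0.049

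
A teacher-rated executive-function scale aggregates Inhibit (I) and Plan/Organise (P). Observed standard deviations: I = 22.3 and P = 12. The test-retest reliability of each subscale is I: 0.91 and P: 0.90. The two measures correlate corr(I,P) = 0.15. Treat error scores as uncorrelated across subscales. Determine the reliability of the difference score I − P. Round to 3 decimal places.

0.895

Var(I−P) = 22.3² + 12² − 2·22.3·12·0.15 = 641.29 − 80.28 = 561.01.
Under uncorrelated errors the observed covariances equal the true-score covariances, so only the own-variance terms attenuate.
True-score variance = [22.3²·0.91 + 12²·0.90] − 80.28 = 582.134 − 80.28 = 501.854.
Reliability = 501.854 / 561.01 = 0.895.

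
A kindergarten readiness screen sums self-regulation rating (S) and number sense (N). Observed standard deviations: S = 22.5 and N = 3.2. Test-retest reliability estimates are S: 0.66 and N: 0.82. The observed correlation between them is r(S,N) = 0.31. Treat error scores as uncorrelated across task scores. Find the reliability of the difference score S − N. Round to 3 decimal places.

Var(S−N) = 22.5² + 3.2² − 2·22.5·3.2·0.31 = 516.49 − 44.64 = 471.85.
With uncorrelated errors the cross-covariances are all true-score covariance, so they carry over unchanged; only the diagonal terms shrink to ρᵢσᵢ².
True-score variance = [22.5²·0.66 + 3.2²·0.82] − 44.64 = 342.522 − 44.64 = 297.882.
Reliability = 297.882 / 471.85 = 0.631.

0.631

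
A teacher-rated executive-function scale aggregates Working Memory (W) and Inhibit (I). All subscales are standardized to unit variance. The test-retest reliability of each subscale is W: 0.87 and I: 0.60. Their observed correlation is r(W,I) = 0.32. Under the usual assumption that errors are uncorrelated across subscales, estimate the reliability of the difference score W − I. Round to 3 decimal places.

Var(W−I) = 1 + 1 − 2·0.32 = 2 − 0.64 = 1.36.
Because errors are independent across components, Cov(Tᵢ,Tⱼ) = Cov(Xᵢ,Xⱼ); the off-diagonal part of the true-score variance is the same as above.
True-score variance = [0.87 + 0.60] − 0.64 = 1.47 − 0.64 = 0.83.
Reliability = 0.83 / 1.36 = 0.610.

0.610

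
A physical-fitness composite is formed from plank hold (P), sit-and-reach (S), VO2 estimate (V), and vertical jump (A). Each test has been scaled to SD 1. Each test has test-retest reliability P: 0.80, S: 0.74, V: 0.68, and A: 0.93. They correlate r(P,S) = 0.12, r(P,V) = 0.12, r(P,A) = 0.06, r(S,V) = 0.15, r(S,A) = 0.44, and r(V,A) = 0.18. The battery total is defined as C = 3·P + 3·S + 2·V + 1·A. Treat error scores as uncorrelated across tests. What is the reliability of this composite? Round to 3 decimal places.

0.829

Var(C) = 3² + 3² + 2² + 1 + 2·[9·0.12 + 6·0.12 + 3·0.06 + 6·0.15 + 3·0.44 + 2·0.18] = 23 + 9.12 = 32.12.
With uncorrelated errors the cross-covariances are all true-score covariance, so they carry over unchanged; only the diagonal terms shrink to ρᵢσᵢ².
True-score variance = [3²·0.80 + 3²·0.74 + 2²·0.68 + 0.93] + 9.12 = 17.51 + 9.12 = 26.63.
Reliability = 26.63 / 32.12 = 0.829.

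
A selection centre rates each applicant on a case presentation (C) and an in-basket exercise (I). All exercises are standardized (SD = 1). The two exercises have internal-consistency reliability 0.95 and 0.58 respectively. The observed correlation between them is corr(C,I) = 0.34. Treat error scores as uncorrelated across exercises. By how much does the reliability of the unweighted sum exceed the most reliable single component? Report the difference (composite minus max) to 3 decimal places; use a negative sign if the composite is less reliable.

-0.125

Var(sum) = 2 + 0.68 = 2.68; true-score variance = 1.53 + 0.68 = 2.21; composite reliability = 0.8246.
Max component reliability = 0.9500.
Difference = 0.8246 − 0.9500 = -0.125.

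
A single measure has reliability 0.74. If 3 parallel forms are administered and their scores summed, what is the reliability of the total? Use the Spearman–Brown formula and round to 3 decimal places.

0.895

ρ_k = kρ / (1 + (k−1)ρ) = 3·0.74 / (1 + 2·0.74) = 2.220 / 2.480 = 0.895.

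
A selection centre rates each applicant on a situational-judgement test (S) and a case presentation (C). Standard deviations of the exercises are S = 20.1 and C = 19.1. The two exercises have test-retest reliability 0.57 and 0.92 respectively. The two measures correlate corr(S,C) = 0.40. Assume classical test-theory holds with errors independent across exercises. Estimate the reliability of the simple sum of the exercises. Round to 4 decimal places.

0.8114

Var(S+C) = 20.1² + 19.1² + 2·[20.1·19.1·0.40] = 768.82 + 307.128 = 1075.95.
Because errors are independent across components, Cov(Tᵢ,Tⱼ) = Cov(Xᵢ,Xⱼ); the off-diagonal part of the true-score variance is the same as above.
True-score variance = [20.1²·0.57 + 19.1²·0.92] + 307.128 = 565.911 + 307.128 = 873.039.
Reliability = 873.039 / 1075.95 = 0.8114.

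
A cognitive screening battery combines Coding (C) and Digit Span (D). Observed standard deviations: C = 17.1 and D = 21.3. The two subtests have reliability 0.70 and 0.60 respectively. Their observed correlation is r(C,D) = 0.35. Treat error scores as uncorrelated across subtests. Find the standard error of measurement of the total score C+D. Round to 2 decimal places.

Var(total) = 746.1 + 254.961 = 1001.06.
True-score variance = 476.901 + 254.961 = 731.862, so reliability = 0.7311.
Error variance = 1001.06 − 731.862 = 269.199; SEM = √269.199 = 16.41.

16.41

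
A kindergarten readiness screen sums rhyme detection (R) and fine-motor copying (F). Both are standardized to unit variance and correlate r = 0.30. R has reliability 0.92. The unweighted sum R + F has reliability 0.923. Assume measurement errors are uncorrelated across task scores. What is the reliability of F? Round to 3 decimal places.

Var(R+F) = 2 + 2·0.30 = 2.600.
True-score variance = ρ_R + ρ_F + 2·0.30, so 0.923 = (0.92 + ρ_F + 0.60) / 2.600.
ρ_F = 0.923·2.600 − 0.92 − 0.60 = 0.880.

0.880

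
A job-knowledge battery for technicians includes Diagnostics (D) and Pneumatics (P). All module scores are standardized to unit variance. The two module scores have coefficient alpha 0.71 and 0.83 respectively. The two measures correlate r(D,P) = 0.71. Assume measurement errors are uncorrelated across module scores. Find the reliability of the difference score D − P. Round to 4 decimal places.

Var(D−P) = 1 + 1 − 2·0.71 = 2 − 1.42 = 0.58.
Under uncorrelated errors the observed covariances equal the true-score covariances, so only the own-variance terms attenuate.
True-score variance = [0.71 + 0.83] − 1.42 = 1.54 − 1.42 = 0.12.
Reliability = 0.12 / 0.58 = 0.2069.

0.2069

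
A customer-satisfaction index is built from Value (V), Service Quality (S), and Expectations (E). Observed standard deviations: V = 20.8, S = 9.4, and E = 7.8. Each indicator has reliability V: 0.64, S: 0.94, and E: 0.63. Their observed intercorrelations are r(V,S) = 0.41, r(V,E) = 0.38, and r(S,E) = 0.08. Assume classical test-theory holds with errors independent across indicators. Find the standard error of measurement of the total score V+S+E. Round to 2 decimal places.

Var(total) = 581.84 + 295.36 = 877.2.
True-score variance = 398.277 + 295.36 = 693.637, so reliability = 0.7907.
Error variance = 877.2 − 693.637 = 183.563; SEM = √183.563 = 13.55.

13.55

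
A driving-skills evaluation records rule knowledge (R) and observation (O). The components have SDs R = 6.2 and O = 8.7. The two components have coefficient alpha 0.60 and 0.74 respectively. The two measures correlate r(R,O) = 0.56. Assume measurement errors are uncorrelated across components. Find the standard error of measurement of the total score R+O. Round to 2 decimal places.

5.92

Var(total) = 114.13 + 60.4128 = 174.543.
True-score variance = 79.0746 + 60.4128 = 139.487, so reliability = 0.7992.
Error variance = 174.543 − 139.487 = 35.0554; SEM = √35.0554 = 5.92.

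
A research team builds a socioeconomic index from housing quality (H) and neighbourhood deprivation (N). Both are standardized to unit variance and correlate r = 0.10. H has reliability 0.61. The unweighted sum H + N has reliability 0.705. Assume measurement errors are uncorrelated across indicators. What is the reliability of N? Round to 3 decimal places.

0.741

Var(H+N) = 2 + 2·0.10 = 2.200.
True-score variance = ρ_H + ρ_N + 2·0.10, so 0.705 = (0.61 + ρ_N + 0.20) / 2.200.
ρ_N = 0.705·2.200 − 0.61 − 0.20 = 0.741.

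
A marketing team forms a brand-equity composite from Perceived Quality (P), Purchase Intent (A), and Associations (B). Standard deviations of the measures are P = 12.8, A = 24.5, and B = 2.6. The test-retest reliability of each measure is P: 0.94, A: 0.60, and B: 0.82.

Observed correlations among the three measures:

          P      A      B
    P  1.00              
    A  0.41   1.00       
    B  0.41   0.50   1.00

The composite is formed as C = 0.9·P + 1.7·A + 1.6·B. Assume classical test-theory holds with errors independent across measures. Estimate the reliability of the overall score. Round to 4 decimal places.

Var(C) = 0.9²·12.8² + 1.7²·24.5² + 1.6²·2.6² + 2·[1.53·12.8·24.5·0.41 + 1.44·12.8·2.6·0.41 + 2.72·24.5·2.6·0.50] = 1884.74 + 606.004 = 2490.74.
Under uncorrelated errors the observed covariances equal the true-score covariances, so only the own-variance terms attenuate.
True-score variance = [0.9²·12.8²·0.94 + 1.7²·24.5²·0.60 + 1.6²·2.6²·0.82] + 606.004 = 1179.77 + 606.004 = 1785.78.
Reliability = 1785.78 / 2490.74 = 0.7170.

0.7170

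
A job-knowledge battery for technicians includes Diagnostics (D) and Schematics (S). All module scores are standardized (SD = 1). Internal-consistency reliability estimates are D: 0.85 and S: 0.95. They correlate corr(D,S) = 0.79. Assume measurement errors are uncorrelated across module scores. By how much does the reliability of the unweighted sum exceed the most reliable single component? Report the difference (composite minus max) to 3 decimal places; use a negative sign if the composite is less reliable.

-0.006

Var(sum) = 2 + 1.58 = 3.58; true-score variance = 1.8 + 1.58 = 3.38; composite reliability = 0.9441.
Max component reliability = 0.9500.
Difference = 0.9441 − 0.9500 = -0.006.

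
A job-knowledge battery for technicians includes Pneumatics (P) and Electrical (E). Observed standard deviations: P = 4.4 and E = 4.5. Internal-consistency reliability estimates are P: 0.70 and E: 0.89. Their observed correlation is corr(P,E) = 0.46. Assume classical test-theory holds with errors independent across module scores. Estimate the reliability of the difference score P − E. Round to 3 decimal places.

Var(P−E) = 4.4² + 4.5² − 2·4.4·4.5·0.46 = 39.61 − 18.216 = 21.394.
Under uncorrelated errors the observed covariances equal the true-score covariances, so only the own-variance terms attenuate.
True-score variance = [4.4²·0.70 + 4.5²·0.89] − 18.216 = 31.5745 − 18.216 = 13.3585.
Reliability = 13.3585 / 21.394 = 0.624.

0.624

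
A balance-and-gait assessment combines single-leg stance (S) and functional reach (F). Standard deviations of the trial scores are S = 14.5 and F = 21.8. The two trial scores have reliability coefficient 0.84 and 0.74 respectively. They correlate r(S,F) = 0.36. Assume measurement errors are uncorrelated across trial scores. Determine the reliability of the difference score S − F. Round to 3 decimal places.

Var(S−F) = 14.5² + 21.8² − 2·14.5·21.8·0.36 = 685.49 − 227.592 = 457.898.
With uncorrelated errors the cross-covariances are all true-score covariance, so they carry over unchanged; only the diagonal terms shrink to ρᵢσᵢ².
True-score variance = [14.5²·0.84 + 21.8²·0.74] − 227.592 = 528.288 − 227.592 = 300.696.
Reliability = 300.696 / 457.898 = 0.657.

0.657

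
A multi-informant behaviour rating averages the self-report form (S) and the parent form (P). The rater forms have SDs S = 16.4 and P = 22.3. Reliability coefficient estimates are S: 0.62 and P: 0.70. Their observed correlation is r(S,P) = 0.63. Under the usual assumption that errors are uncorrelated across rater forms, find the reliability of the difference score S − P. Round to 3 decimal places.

0.177

Var(S−P) = 16.4² + 22.3² − 2·16.4·22.3·0.63 = 766.25 − 460.807 = 305.443.
Under uncorrelated errors the observed covariances equal the true-score covariances, so only the own-variance terms attenuate.
True-score variance = [16.4²·0.62 + 22.3²·0.70] − 460.807 = 514.858 − 460.807 = 54.051.
Reliability = 54.051 / 305.443 = 0.177.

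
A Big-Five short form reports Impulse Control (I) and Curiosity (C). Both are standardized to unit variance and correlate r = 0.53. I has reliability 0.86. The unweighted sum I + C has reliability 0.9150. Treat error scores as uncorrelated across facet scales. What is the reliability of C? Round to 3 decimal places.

Var(I+C) = 2 + 2·0.53 = 3.060.
True-score variance = ρ_I + ρ_C + 2·0.53, so 0.9150 = (0.86 + ρ_C + 1.06) / 3.060.
ρ_C = 0.9150·3.060 − 0.86 − 1.06 = 0.880.

0.880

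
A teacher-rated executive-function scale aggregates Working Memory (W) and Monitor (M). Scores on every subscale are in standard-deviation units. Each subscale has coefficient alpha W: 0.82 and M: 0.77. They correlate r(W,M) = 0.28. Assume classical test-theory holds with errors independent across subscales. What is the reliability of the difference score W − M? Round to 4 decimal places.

Var(W−M) = 1 + 1 − 2·0.28 = 2 − 0.56 = 1.44.
With uncorrelated errors the cross-covariances are all true-score covariance, so they carry over unchanged; only the diagonal terms shrink to ρᵢσᵢ².
True-score variance = [0.82 + 0.77] − 0.56 = 1.59 − 0.56 = 1.03.
Reliability = 1.03 / 1.44 = 0.7153.

0.7153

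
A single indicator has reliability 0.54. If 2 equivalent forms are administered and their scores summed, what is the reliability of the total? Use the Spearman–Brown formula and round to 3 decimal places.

ρ_k = kρ / (1 + (k−1)ρ) = 2·0.54 / (1 + 1·0.54) = 1.080 / 1.540 = 0.701.

0.701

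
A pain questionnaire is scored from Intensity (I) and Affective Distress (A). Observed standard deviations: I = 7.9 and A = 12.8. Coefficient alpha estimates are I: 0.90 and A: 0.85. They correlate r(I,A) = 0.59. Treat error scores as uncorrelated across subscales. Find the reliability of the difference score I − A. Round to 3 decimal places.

Var(I−A) = 7.9² + 12.8² − 2·7.9·12.8·0.59 = 226.25 − 119.322 = 106.928.
With uncorrelated errors the cross-covariances are all true-score covariance, so they carry over unchanged; only the diagonal terms shrink to ρᵢσᵢ².
True-score variance = [7.9²·0.90 + 12.8²·0.85] − 119.322 = 195.433 − 119.322 = 76.1114.
Reliability = 76.1114 / 106.928 = 0.712.

0.712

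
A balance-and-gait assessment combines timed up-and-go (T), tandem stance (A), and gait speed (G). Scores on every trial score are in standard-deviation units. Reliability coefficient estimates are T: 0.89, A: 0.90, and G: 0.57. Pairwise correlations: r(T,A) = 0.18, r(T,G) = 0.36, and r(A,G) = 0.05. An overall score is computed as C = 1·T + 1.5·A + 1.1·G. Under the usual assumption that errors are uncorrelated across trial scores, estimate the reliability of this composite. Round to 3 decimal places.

Var(C) = 1 + 1.5² + 1.1² + 2·[1.5·0.18 + 1.1·0.36 + 1.65·0.05] = 4.46 + 1.497 = 5.957.
Because errors are independent across components, Cov(Tᵢ,Tⱼ) = Cov(Xᵢ,Xⱼ); the off-diagonal part of the true-score variance is the same as above.
True-score variance = [0.89 + 1.5²·0.90 + 1.1²·0.57] + 1.497 = 3.6047 + 1.497 = 5.1017.
Reliability = 5.1017 / 5.957 = 0.856.

0.856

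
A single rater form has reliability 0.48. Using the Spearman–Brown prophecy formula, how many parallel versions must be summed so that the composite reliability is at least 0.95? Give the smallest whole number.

21

k ≥ ρ*(1−ρ₁)/(ρ₁(1−ρ*)) = 0.95·0.52 / (0.48·0.05) = 20.583.
Smallest integer k = 21.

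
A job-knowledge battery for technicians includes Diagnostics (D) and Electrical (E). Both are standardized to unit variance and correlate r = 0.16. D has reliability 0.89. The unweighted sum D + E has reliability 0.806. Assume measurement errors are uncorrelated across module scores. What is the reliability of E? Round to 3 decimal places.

Var(D+E) = 2 + 2·0.16 = 2.320.
True-score variance = ρ_D + ρ_E + 2·0.16, so 0.806 = (0.89 + ρ_E + 0.32) / 2.320.
ρ_E = 0.806·2.320 − 0.89 − 0.32 = 0.660.

0.660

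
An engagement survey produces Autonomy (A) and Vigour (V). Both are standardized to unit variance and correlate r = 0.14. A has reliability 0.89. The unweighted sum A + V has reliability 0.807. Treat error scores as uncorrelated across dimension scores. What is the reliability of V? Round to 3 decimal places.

Var(A+V) = 2 + 2·0.14 = 2.280.
True-score variance = ρ_A + ρ_V + 2·0.14, so 0.807 = (0.89 + ρ_V + 0.28) / 2.280.
ρ_V = 0.807·2.280 − 0.89 − 0.28 = 0.670.

0.670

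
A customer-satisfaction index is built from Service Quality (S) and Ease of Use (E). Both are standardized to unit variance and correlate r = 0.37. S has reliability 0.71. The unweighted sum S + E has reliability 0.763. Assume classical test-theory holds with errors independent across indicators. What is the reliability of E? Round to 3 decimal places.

Var(S+E) = 2 + 2·0.37 = 2.740.
True-score variance = ρ_S + ρ_E + 2·0.37, so 0.763 = (0.71 + ρ_E + 0.74) / 2.740.
ρ_E = 0.763·2.740 − 0.71 − 0.74 = 0.641.

0.641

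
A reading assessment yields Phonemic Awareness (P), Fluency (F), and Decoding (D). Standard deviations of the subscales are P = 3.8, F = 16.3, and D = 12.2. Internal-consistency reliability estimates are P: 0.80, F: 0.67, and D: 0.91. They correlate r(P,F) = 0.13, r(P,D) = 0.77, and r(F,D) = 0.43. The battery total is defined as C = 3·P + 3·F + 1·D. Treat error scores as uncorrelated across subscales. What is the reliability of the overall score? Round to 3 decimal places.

Var(C) = 3²·3.8² + 3²·16.3² + 12.2² + 2·[9·3.8·16.3·0.13 + 3·3.8·12.2·0.77 + 3·16.3·12.2·0.43] = 2670.01 + 872.182 = 3542.19.
With uncorrelated errors the cross-covariances are all true-score covariance, so they carry over unchanged; only the diagonal terms shrink to ρᵢσᵢ².
True-score variance = [3²·3.8²·0.80 + 3²·16.3²·0.67 + 12.2²·0.91] + 872.182 = 1841.52 + 872.182 = 2713.7.
Reliability = 2713.7 / 3542.19 = 0.766.

0.766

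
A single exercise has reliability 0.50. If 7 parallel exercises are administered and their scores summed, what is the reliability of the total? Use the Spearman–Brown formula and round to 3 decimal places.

ρ_k = kρ / (1 + (k−1)ρ) = 7·0.50 / (1 + 6·0.50) = 3.500 / 4.000 = 0.875.

0.875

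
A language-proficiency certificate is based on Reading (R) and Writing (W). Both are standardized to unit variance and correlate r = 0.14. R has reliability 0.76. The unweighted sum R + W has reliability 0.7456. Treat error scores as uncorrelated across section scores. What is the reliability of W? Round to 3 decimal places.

Var(R+W) = 2 + 2·0.14 = 2.280.
True-score variance = ρ_R + ρ_W + 2·0.14, so 0.7456 = (0.76 + ρ_W + 0.28) / 2.280.
ρ_W = 0.7456·2.280 − 0.76 − 0.28 = 0.660.

0.660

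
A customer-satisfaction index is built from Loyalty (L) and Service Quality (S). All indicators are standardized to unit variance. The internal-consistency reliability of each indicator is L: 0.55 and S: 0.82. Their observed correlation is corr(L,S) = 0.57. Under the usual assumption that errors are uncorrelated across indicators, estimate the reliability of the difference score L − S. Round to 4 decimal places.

0.2674

Var(L−S) = 1 + 1 − 2·0.57 = 2 − 1.14 = 0.86.
Because errors are independent across components, Cov(Tᵢ,Tⱼ) = Cov(Xᵢ,Xⱼ); the off-diagonal part of the true-score variance is the same as above.
True-score variance = [0.55 + 0.82] − 1.14 = 1.37 − 1.14 = 0.23.
Reliability = 0.23 / 0.86 = 0.2674.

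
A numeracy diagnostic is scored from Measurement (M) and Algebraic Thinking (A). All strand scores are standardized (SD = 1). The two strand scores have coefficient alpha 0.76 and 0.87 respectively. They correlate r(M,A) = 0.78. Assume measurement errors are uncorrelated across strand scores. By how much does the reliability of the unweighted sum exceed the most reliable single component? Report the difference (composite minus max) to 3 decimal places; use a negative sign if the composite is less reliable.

0.026

Var(sum) = 2 + 1.56 = 3.56; true-score variance = 1.63 + 1.56 = 3.19; composite reliability = 0.8961.
Max component reliability = 0.8700.
Difference = 0.8961 − 0.8700 = 0.026.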